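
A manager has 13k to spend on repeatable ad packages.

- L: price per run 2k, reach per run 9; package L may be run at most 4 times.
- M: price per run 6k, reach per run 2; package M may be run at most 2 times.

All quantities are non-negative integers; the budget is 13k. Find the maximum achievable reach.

L has the best ratio (9/2); taking only L gives at most 4×9 = 36 (stopped by the supply cap of 4).
Optimal: 4×L: price 8 ≤ 13, reach 4·9 = 36.

36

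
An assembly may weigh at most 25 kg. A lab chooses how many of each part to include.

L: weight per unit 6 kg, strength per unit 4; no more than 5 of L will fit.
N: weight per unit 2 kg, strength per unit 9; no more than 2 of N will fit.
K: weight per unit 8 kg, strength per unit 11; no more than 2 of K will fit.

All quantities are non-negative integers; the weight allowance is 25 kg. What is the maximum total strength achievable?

This is a bounded integer knapsack.
Take 2×N and 2×K: weight 20 ≤ 25, strength 2·9 + 2·11 = 40.
N has the best ratio (9/2) and is taken to its limit of 2; remaining capacity is filled optimally with the others.

40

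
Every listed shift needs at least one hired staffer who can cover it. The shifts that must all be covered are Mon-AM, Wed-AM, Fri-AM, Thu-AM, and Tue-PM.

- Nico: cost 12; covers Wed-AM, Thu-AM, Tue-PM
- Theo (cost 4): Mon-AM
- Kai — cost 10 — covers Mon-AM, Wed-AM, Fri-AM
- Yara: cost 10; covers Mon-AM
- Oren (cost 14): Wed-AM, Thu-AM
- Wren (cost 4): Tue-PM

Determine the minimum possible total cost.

22

Choose Nico and Kai: together they cover Mon-AM, Wed-AM, Fri-AM, Thu-AM, Tue-PM — every shift.
Total cost: 12 + 10 = 22.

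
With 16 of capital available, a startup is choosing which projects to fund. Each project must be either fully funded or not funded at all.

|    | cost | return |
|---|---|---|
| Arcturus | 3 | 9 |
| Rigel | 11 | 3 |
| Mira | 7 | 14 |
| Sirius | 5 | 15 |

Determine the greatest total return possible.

Take Arcturus, Mira, and Sirius: cost 3 + 7 + 5 = 15 ≤ 16, return 9 + 14 + 15 = 38.
No other feasible combination does better.

38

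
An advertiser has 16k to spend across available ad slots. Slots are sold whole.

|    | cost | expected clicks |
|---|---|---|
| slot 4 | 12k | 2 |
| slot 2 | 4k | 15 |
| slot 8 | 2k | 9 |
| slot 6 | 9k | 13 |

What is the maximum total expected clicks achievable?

Allowing fractional choices, the relaxed optimum would be about 37.2, but ad slots are indivisible.
slot 2 + slot 6: cost 4 + 9 = 13 ≤ 16, expected clicks 15 + 13 = 28.
slot 2 + slot 8: cost 4 + 2 = 6 ≤ 16, expected clicks 15 + 9 = 24.
slot 2 + slot 8 + slot 6: cost 4 + 2 + 9 = 15 ≤ 16, expected clicks 15 + 9 + 13 = 37.
Best is slot 2, slot 8, and slot 6 with total expected clicks 37.

37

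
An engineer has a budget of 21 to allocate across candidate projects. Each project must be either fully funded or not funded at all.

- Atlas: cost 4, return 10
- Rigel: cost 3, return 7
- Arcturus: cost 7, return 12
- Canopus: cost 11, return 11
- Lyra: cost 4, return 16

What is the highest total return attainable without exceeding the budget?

Take Atlas, Rigel, Arcturus, and Lyra: cost 4 + 3 + 7 + 4 = 18 ≤ 21, return 10 + 7 + 12 + 16 = 45.
No other feasible combination does better.

45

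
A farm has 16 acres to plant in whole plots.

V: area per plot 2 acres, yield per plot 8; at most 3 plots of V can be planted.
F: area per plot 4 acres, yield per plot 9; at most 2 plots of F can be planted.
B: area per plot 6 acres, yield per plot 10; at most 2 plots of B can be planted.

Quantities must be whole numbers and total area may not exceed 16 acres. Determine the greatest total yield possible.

43

This is a bounded integer knapsack.
3×V and 2×F: area 14 ≤ 16, yield 3·8 + 2·9 = 42.
3×V, 1×F, and 1×B: area 16 ≤ 16, yield 3·8 + 1·9 + 1·10 = 43.
Best is 43.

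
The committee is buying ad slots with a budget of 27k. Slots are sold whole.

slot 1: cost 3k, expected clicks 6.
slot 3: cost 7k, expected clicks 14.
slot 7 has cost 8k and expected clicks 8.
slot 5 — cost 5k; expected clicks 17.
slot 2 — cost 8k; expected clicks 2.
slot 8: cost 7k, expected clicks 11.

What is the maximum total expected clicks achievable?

Take slot 3, slot 7, slot 5, and slot 8: cost 7 + 8 + 5 + 7 = 27 ≤ 27, expected clicks 14 + 8 + 17 + 11 = 50.
No other feasible combination does better.

50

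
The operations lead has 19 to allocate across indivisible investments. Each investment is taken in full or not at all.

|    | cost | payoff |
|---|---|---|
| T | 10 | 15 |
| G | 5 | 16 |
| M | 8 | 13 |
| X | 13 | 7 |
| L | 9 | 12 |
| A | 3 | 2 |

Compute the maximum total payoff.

33

Treat it as a binary knapsack problem.
T + G + A: cost 10 + 5 + 3 = 18 ≤ 19, payoff 15 + 16 + 2 = 33.
T + G: cost 10 + 5 = 15 ≤ 19, payoff 15 + 16 = 31.
G + M + A: cost 5 + 8 + 3 = 16 ≤ 19, payoff 16 + 13 + 2 = 31.
Best is T, G, and A with total payoff 33.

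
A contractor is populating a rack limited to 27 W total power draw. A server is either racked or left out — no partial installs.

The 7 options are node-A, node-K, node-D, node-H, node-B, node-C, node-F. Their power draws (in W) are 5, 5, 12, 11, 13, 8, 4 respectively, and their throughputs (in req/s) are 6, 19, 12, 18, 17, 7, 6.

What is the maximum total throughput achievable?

This is an integer program with binary decision variables.
Allowing fractional choices, the relaxed optimum would be about 52.2, but servers are indivisible.
node-A + node-K + node-B + node-F: power draw 5 + 5 + 13 + 4 = 27 ≤ 27, throughput 6 + 19 + 17 + 6 = 48.
node-A + node-K + node-H + node-F: power draw 5 + 5 + 11 + 4 = 25 ≤ 27, throughput 6 + 19 + 18 + 6 = 49.
node-K + node-H + node-C: power draw 5 + 11 + 8 = 24 ≤ 27, throughput 19 + 18 + 7 = 44.
Best is node-A, node-K, node-H, and node-F with total throughput 49.

49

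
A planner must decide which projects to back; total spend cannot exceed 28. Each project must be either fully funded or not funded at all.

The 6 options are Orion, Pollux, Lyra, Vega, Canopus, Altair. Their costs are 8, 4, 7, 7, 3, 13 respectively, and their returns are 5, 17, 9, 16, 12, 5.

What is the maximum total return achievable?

Treat it as a binary knapsack problem.
Take Pollux, Lyra, Vega, and Canopus: cost 4 + 7 + 7 + 3 = 21 ≤ 28, return 17 + 9 + 16 + 12 = 54.
No other feasible combination does better.

54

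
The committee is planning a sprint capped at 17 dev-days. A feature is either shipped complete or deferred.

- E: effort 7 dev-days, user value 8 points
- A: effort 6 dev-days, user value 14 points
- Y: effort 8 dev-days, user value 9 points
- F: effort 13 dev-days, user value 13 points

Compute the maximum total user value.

This is an integer program with binary decision variables.
Allowing fractional choices, the relaxed optimum would be about 26.5, but features are indivisible.
E + Y: effort 7 + 8 = 15 ≤ 17, user value 8 + 9 = 17.
A + Y: effort 6 + 8 = 14 ≤ 17, user value 14 + 9 = 23.
E + A: effort 7 + 6 = 13 ≤ 17, user value 8 + 14 = 22.
Best is A and Y with total user value 23.

23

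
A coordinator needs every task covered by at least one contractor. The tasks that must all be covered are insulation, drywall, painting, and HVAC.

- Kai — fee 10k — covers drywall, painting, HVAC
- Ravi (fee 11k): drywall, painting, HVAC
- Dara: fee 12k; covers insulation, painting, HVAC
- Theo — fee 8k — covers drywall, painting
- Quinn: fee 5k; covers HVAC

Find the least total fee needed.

20

This is a weighted set-cover instance.
Choose Dara and Theo: together they cover insulation, drywall, painting, HVAC — every task.
Total fee: 12 + 8 = 20.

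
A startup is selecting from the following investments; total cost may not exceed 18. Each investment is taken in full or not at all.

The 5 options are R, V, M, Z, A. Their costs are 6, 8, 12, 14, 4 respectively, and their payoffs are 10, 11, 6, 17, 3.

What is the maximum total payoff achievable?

This is a 0-1 knapsack instance.
Take R, V, and A: cost 6 + 8 + 4 = 18 ≤ 18, payoff 10 + 11 + 3 = 24.
No other feasible combination does better.

24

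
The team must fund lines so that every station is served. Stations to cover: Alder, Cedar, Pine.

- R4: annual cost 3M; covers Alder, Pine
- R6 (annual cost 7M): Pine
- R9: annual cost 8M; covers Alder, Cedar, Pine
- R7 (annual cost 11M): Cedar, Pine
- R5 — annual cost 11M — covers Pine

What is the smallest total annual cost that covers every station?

The greedy cost-per-new-station heuristic would pick R4 and R9 for 11, but a cheaper cover exists.
R9 alone covers Alder, Cedar, Pine — every station.
Total annual cost: 8.
No cover costs less than 8.

8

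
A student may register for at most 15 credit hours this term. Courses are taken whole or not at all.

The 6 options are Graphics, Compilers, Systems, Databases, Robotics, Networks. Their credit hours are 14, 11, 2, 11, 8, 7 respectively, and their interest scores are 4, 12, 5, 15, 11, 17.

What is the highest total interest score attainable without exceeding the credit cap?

Robotics + Networks: credit hours 8 + 7 = 15 ≤ 15, interest score 11 + 17 = 28.
Systems + Networks: credit hours 2 + 7 = 9 ≤ 15, interest score 5 + 17 = 22.
Best is Robotics and Networks with total interest score 28.

28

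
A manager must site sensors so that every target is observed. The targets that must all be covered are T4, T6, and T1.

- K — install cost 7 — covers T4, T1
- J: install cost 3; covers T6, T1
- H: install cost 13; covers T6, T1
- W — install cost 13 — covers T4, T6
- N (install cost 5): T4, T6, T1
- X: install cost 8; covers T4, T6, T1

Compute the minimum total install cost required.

5

The greedy cost-per-new-target heuristic would pick J and N for 8, but a cheaper cover exists.
N alone covers T4, T6, T1 — every target.
Total install cost: 5.
No cover costs less than 5.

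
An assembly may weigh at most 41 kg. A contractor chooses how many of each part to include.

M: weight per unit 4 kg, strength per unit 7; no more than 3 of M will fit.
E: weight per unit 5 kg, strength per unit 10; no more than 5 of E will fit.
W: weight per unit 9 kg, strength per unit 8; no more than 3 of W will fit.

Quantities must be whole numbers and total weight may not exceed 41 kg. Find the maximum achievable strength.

3×M and 5×E: weight 37 ≤ 41, strength 3·7 + 5·10 = 71.
3×M, 4×E, and 1×W: weight 41 ≤ 41, strength 3·7 + 4·10 + 1·8 = 69.
Best is 71.

71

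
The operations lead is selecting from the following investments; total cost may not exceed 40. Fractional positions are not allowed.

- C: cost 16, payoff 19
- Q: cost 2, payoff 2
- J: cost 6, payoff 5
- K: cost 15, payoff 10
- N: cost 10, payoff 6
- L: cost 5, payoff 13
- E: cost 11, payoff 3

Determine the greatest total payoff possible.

45

Allowing fractional choices, the relaxed optimum would be about 46.3, but investments are indivisible.
C + Q + J + N + L: cost 16 + 2 + 6 + 10 + 5 = 39 ≤ 40, payoff 19 + 2 + 5 + 6 + 13 = 45.
C + Q + K + L: cost 16 + 2 + 15 + 5 = 38 ≤ 40, payoff 19 + 2 + 10 + 13 = 44.
Best is C, Q, J, N, and L with total payoff 45.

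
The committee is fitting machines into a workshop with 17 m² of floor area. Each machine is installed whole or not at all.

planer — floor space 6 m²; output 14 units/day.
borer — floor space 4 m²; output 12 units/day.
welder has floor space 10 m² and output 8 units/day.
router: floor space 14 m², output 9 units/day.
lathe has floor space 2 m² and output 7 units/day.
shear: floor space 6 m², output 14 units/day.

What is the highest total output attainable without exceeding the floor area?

40

Allowing fractional choices, the relaxed optimum would be about 44.7, but machines are indivisible.
planer + borer + lathe: floor space 6 + 4 + 2 = 12 ≤ 17, output 14 + 12 + 7 = 33.
planer + lathe + shear: floor space 6 + 2 + 6 = 14 ≤ 17, output 14 + 7 + 14 = 35.
planer + borer + shear: floor space 6 + 4 + 6 = 16 ≤ 17, output 14 + 12 + 14 = 40.
Best is planer, borer, and shear with total output 40.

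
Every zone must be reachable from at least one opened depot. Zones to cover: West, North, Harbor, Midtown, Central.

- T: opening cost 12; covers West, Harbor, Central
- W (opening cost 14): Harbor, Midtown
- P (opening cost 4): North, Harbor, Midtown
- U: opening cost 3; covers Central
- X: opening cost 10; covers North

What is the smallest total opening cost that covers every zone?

The greedy cost-per-new-zone heuristic would pick P, U, and T for 19, but a cheaper cover exists.
Choose T and P: together they cover West, North, Harbor, Midtown, Central — every zone.
Total opening cost: 12 + 4 = 16.
No cover costs less than 16.

16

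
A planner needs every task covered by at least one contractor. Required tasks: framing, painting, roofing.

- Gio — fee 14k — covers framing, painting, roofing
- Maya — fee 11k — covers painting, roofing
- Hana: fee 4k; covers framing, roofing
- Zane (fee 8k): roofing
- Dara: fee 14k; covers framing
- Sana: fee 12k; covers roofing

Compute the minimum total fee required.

14

The greedy cost-per-new-task heuristic would pick Hana and Maya for 15, but a cheaper cover exists.
Gio alone covers framing, painting, roofing — every task.
Total fee: 14.
No cover costs less than 14.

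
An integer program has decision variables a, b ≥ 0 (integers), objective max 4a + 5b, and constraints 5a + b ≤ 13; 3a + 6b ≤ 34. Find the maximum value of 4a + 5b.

Relaxing integrality, the LP optimum is 30.78 at (a,b) = (1.63, 4.85), which is not an integer point.
(a,b)=(1,5): 5·1+1·5=10≤13, 3·1+6·5=33≤34, objective 29.
(a,b)=(0,5): 5·0+1·5=5≤13, 3·0+6·5=30≤34, objective 25.
(a,b)=(1,4): 5·1+1·4=9≤13, 3·1+6·4=27≤34, objective 24.
No feasible integer point exceeds 29.

29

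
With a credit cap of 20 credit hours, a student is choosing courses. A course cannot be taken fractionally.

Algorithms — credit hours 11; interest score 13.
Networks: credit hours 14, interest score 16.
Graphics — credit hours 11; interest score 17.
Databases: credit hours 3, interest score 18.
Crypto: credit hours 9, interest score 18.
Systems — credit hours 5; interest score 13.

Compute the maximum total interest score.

49

Allowing fractional choices, the relaxed optimum would be about 53.6, but courses are indivisible.
Graphics + Databases + Systems: credit hours 11 + 3 + 5 = 19 ≤ 20, interest score 17 + 18 + 13 = 48.
Databases + Crypto + Systems: credit hours 3 + 9 + 5 = 17 ≤ 20, interest score 18 + 18 + 13 = 49.
Best is Databases, Crypto, and Systems with total interest score 49.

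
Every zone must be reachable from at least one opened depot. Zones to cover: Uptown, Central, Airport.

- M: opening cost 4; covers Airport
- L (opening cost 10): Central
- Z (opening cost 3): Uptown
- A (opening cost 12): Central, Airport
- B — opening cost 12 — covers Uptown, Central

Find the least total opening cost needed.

15

The greedy cost-per-new-zone heuristic would pick Z, M, and L for 17, but a cheaper cover exists.
Choose Z and A: together they cover Uptown, Central, Airport — every zone.
Total opening cost: 3 + 12 = 15.
No cover costs less than 15.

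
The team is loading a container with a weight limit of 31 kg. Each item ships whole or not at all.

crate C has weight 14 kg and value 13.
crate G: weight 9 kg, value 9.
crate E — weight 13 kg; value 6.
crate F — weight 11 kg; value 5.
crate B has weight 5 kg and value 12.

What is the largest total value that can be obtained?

34

crate G + crate E + crate B: weight 9 + 13 + 5 = 27 ≤ 31, value 9 + 6 + 12 = 27.
crate C + crate F + crate B: weight 14 + 11 + 5 = 30 ≤ 31, value 13 + 5 + 12 = 30.
crate C + crate G + crate B: weight 14 + 9 + 5 = 28 ≤ 31, value 13 + 9 + 12 = 34.
Best is crate C, crate G, and crate B with total value 34.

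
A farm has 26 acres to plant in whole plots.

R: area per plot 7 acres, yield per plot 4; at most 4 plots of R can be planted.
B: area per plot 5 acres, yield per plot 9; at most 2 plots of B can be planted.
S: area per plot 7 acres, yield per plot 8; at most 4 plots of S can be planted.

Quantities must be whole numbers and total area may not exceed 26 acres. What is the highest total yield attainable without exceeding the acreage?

34

2×B and 2×S: area 24 ≤ 26, yield 2·9 + 2·8 = 34.
1×B and 3×S: area 26 ≤ 26, yield 1·9 + 3·8 = 33.
Best is 34.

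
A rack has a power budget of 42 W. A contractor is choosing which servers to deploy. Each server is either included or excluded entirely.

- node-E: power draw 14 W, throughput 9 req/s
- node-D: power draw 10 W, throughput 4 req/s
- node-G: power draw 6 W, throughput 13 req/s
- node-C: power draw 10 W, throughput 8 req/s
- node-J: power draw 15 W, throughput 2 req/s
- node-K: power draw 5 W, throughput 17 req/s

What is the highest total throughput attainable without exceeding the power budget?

Treat it as a binary knapsack problem.
node-E + node-G + node-C + node-K: power draw 14 + 6 + 10 + 5 = 35 ≤ 42, throughput 9 + 13 + 8 + 17 = 47.
node-E + node-D + node-G + node-K: power draw 14 + 10 + 6 + 5 = 35 ≤ 42, throughput 9 + 4 + 13 + 17 = 43.
node-D + node-G + node-C + node-K: power draw 10 + 6 + 10 + 5 = 31 ≤ 42, throughput 4 + 13 + 8 + 17 = 42.
Best is node-E, node-G, node-C, and node-K with total throughput 47.

47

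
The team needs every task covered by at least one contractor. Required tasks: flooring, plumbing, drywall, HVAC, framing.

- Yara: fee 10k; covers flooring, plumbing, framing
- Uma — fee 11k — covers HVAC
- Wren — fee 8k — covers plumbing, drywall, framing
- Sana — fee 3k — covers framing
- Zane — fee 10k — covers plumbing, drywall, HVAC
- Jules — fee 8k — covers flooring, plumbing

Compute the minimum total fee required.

20

Choose Yara and Zane: together they cover flooring, plumbing, drywall, HVAC, framing — every task.
Total fee: 10 + 10 = 20.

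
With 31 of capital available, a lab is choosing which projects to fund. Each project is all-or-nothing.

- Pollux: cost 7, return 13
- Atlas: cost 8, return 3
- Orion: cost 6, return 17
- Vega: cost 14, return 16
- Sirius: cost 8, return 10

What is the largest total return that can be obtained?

Pollux + Atlas + Orion + Sirius: cost 7 + 8 + 6 + 8 = 29 ≤ 31, return 13 + 3 + 17 + 10 = 43.
Orion + Vega + Sirius: cost 6 + 14 + 8 = 28 ≤ 31, return 17 + 16 + 10 = 43.
Pollux + Orion + Vega: cost 7 + 6 + 14 = 27 ≤ 31, return 13 + 17 + 16 = 46.
Best is Pollux, Orion, and Vega with total return 46.

46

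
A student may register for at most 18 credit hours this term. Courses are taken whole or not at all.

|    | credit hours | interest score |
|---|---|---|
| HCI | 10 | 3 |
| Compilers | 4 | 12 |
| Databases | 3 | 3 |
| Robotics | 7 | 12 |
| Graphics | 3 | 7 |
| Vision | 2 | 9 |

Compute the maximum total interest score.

40

Compilers + Databases + Robotics + Vision: credit hours 4 + 3 + 7 + 2 = 16 ≤ 18, interest score 12 + 3 + 12 + 9 = 36.
Compilers + Robotics + Graphics + Vision: credit hours 4 + 7 + 3 + 2 = 16 ≤ 18, interest score 12 + 12 + 7 + 9 = 40.
Best is Compilers, Robotics, Graphics, and Vision with total interest score 40.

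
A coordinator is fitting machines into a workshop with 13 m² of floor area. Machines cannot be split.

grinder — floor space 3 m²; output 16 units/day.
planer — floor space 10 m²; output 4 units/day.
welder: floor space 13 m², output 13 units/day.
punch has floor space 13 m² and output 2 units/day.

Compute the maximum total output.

This is an integer program with binary decision variables.
Allowing fractional choices, the relaxed optimum would be about 26.0, but machines are indivisible.
grinder + planer: floor space 3 + 10 = 13 ≤ 13, output 16 + 4 = 20.
welder: floor space 13 ≤ 13, output 13.
grinder: floor space 3 ≤ 13, output 16.
Best is grinder and planer with total output 20.

20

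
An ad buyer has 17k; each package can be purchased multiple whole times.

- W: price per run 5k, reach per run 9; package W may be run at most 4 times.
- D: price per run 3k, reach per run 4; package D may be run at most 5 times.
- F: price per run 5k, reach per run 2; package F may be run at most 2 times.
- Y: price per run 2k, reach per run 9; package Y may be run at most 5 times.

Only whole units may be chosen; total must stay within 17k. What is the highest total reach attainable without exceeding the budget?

54

This is a bounded integer knapsack.
1×W and 5×Y: price 15 ≤ 17, reach 1·9 + 5·9 = 54.
2×D and 5×Y: price 16 ≤ 17, reach 2·4 + 5·9 = 53.
Best is 54.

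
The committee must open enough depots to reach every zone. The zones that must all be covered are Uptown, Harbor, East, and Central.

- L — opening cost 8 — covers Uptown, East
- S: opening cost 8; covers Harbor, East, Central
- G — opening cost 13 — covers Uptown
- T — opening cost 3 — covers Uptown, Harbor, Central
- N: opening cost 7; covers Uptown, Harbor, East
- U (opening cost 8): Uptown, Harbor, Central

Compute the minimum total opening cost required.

10

Choose T and N: together they cover Uptown, Harbor, East, Central — every zone.
Total opening cost: 3 + 7 = 10.
No cover costs less than 10.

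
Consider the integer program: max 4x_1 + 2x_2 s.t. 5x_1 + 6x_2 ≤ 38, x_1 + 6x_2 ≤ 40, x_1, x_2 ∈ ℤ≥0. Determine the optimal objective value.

(x_1,x_2)=(7,0): 5·7+6·0=35≤38, 1·7+6·0=7≤40, objective 28.
(x_1,x_2)=(6,1): 5·6+6·1=36≤38, 1·6+6·1=12≤40, objective 26.
(x_1,x_2)=(6,0): 5·6+6·0=30≤38, 1·6+6·0=6≤40, objective 24.
The best lattice point is (7,0), giving 28.

28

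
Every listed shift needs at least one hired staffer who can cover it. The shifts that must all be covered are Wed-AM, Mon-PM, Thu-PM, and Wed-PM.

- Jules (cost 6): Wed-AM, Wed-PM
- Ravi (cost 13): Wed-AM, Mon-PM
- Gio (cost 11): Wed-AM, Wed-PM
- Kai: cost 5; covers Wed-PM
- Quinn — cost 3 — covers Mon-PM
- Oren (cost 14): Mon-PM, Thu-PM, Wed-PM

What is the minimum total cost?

The greedy cost-per-new-shift heuristic would pick Jules, Quinn, and Oren for 23, but a cheaper cover exists.
Choose Jules and Oren: together they cover Wed-AM, Mon-PM, Thu-PM, Wed-PM — every shift.
Total cost: 6 + 14 = 20.
No cover costs less than 20.

20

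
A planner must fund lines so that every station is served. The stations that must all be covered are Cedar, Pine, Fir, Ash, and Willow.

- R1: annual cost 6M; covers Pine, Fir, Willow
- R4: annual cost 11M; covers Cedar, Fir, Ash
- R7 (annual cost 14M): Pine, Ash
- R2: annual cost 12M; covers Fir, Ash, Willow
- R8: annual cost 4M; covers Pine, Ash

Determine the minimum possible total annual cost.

The greedy cost-per-new-station heuristic would pick R1, R8, and R4 for 21, but a cheaper cover exists.
Choose R1 and R4: together they cover Cedar, Pine, Fir, Ash, Willow — every station.
Total annual cost: 6 + 11 = 17.
No cover costs less than 17.

17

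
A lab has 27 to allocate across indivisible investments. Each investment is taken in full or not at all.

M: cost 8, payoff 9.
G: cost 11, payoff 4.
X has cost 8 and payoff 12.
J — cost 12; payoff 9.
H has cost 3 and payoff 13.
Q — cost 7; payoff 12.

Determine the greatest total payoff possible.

Take M, X, H, and Q: cost 8 + 8 + 3 + 7 = 26 ≤ 27, payoff 9 + 12 + 13 + 12 = 46.
No other feasible combination does better.

46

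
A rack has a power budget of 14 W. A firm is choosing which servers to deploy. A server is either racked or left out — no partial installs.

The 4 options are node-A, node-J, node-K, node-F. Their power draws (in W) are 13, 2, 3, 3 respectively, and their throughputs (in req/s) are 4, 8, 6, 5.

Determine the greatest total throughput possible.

node-J + node-K: power draw 2 + 3 = 5 ≤ 14, throughput 8 + 6 = 14.
node-J + node-F: power draw 2 + 3 = 5 ≤ 14, throughput 8 + 5 = 13.
node-J + node-K + node-F: power draw 2 + 3 + 3 = 8 ≤ 14, throughput 8 + 6 + 5 = 19.
Best is node-J, node-K, and node-F with total throughput 19.

19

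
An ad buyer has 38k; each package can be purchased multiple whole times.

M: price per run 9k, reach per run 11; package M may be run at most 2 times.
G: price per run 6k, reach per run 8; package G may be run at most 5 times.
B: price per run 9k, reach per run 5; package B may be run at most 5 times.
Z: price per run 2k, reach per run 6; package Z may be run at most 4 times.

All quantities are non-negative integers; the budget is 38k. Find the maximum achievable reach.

2×M, 2×G, and 4×Z: price 38 ≤ 38, reach 2·11 + 2·8 + 4·6 = 62.
5×G and 4×Z: price 38 ≤ 38, reach 5·8 + 4·6 = 64.
Best is 64.

64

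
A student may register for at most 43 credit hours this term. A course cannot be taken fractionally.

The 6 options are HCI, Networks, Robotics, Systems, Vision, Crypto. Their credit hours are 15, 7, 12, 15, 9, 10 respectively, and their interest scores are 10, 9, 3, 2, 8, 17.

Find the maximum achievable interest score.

Treat it as a binary knapsack problem.
Take HCI, Networks, Vision, and Crypto: credit hours 15 + 7 + 9 + 10 = 41 ≤ 43, interest score 10 + 9 + 8 + 17 = 44.
No other feasible combination does better.

44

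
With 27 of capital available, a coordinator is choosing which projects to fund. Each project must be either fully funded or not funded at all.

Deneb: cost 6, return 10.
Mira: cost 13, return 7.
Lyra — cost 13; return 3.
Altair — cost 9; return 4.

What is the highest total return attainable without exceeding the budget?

Allowing fractional choices, the relaxed optimum would be about 20.6, but projects are indivisible.
Deneb + Mira: cost 6 + 13 = 19 ≤ 27, return 10 + 7 = 17.
Deneb + Lyra: cost 6 + 13 = 19 ≤ 27, return 10 + 3 = 13.
Deneb + Altair: cost 6 + 9 = 15 ≤ 27, return 10 + 4 = 14.
Best is Deneb and Mira with total return 17.

17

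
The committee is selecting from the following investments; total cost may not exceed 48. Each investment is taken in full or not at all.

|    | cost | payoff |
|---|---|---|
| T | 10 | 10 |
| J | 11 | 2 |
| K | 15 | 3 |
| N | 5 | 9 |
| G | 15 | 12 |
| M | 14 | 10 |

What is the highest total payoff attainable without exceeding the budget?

41

Allowing fractional choices, the relaxed optimum would be about 41.8, but investments are indivisible.
T + N + G + M: cost 10 + 5 + 15 + 14 = 44 ≤ 48, payoff 10 + 9 + 12 + 10 = 41.
T + J + N + G: cost 10 + 11 + 5 + 15 = 41 ≤ 48, payoff 10 + 2 + 9 + 12 = 33.
T + K + N + G: cost 10 + 15 + 5 + 15 = 45 ≤ 48, payoff 10 + 3 + 9 + 12 = 34.
Best is T, N, G, and M with total payoff 41.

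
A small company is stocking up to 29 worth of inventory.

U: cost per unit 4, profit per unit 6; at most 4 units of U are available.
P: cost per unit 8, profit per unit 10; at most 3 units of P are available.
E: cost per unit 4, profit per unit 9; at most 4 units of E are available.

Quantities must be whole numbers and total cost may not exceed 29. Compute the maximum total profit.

54

E has the best ratio (9/4); taking only E gives at most 4×9 = 36 (stopped by the supply cap of 4).
Mixing does better — 3×U and 4×E: cost 28 ≤ 29, profit 3·6 + 4·9 = 54.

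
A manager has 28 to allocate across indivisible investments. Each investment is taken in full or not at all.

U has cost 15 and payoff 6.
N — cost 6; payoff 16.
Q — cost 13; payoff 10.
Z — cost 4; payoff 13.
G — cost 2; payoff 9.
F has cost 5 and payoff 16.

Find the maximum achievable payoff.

55

Treat it as a binary knapsack problem.
Allowing fractional choices, the relaxed optimum would be about 62.5, but investments are indivisible.
N + Z + G + F: cost 6 + 4 + 2 + 5 = 17 ≤ 28, payoff 16 + 13 + 9 + 16 = 54.
N + Q + Z + F: cost 6 + 13 + 4 + 5 = 28 ≤ 28, payoff 16 + 10 + 13 + 16 = 55.
Best is N, Q, Z, and F with total payoff 55.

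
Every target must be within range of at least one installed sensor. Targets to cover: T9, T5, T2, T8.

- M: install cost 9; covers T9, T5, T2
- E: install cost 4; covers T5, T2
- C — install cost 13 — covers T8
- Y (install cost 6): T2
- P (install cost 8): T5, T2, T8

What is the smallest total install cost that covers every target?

17

The greedy cost-per-new-target heuristic would pick E, P, and M for 21, but a cheaper cover exists.
Choose M and P: together they cover T9, T5, T2, T8 — every target.
Total install cost: 9 + 8 = 17.
No cover costs less than 17.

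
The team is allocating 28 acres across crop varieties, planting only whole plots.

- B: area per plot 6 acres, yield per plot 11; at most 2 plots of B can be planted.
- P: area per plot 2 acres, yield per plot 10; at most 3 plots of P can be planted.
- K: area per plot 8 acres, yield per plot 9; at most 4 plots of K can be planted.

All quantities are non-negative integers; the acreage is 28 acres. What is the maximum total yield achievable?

61

This is a bounded integer knapsack.
Take 2×B, 3×P, and 1×K: area 26 ≤ 28, yield 2·11 + 3·10 + 1·9 = 61.
P has the best ratio (10/2) and is taken to its limit of 3; remaining capacity is filled optimally with the others.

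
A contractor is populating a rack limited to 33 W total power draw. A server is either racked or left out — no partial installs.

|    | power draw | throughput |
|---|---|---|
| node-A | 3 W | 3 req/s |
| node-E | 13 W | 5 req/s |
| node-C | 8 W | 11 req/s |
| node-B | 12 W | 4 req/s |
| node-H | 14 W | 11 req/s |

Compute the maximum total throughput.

25

This is an integer program with binary decision variables.
Allowing fractional choices, the relaxed optimum would be about 28.1, but servers are indivisible.
node-A + node-C + node-H: power draw 3 + 8 + 14 = 25 ≤ 33, throughput 3 + 11 + 11 = 25.
node-C + node-H: power draw 8 + 14 = 22 ≤ 33, throughput 11 + 11 = 22.
Best is node-A, node-C, and node-H with total throughput 25.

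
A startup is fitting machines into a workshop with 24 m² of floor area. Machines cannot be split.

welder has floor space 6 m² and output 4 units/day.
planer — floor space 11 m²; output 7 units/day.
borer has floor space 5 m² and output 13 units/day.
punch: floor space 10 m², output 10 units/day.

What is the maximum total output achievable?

27

welder + borer + punch: floor space 6 + 5 + 10 = 21 ≤ 24, output 4 + 13 + 10 = 27.
welder + planer + borer: floor space 6 + 11 + 5 = 22 ≤ 24, output 4 + 7 + 13 = 24.
Best is welder, borer, and punch with total output 27.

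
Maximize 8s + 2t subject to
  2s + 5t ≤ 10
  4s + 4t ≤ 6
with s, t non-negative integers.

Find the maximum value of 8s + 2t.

8

The continuous relaxation peaks at (1.5, 0) with value 12.00; rounding to a feasible lattice point costs some objective.
(s,t)=(1,0): 2·1+5·0=2≤10, 4·1+4·0=4≤6, objective 8.
(s,t)=(0,1): 2·0+5·1=5≤10, 4·0+4·1=4≤6, objective 2.
(s,t)=(0,0): 2·0+5·0=0≤10, 4·0+4·0=0≤6, objective 0.
The best lattice point is (1,0), giving 8.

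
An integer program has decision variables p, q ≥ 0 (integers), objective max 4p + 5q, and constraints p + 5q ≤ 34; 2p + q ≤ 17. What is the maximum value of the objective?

(p,q)=(6,5): 1·6+5·5=31≤34, 2·6+1·5=17≤17, objective 49.
(p,q)=(4,6): 1·4+5·6=34≤34, 2·4+1·6=14≤17, objective 46.
(p,q)=(5,5): 1·5+5·5=30≤34, 2·5+1·5=15≤17, objective 45.
The best lattice point is (6,5), giving 49.

49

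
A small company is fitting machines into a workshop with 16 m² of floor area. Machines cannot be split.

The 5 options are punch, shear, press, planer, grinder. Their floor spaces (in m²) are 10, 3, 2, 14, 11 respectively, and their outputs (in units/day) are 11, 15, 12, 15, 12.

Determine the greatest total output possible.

This is a 0-1 knapsack instance.
Allowing fractional choices, the relaxed optimum would be about 39.1, but machines are indivisible.
shear + press + grinder: floor space 3 + 2 + 11 = 16 ≤ 16, output 15 + 12 + 12 = 39.
punch + shear + press: floor space 10 + 3 + 2 = 15 ≤ 16, output 11 + 15 + 12 = 38.
shear + press: floor space 3 + 2 = 5 ≤ 16, output 15 + 12 = 27.
Best is shear, press, and grinder with total output 39.

39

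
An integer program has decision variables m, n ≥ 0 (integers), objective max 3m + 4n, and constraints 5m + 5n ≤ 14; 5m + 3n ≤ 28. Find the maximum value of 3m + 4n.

8

The continuous relaxation peaks at (0, 2.8) with value 11.20; rounding to a feasible lattice point costs some objective.
(m,n)=(0,2): 5·0+5·2=10≤14, 5·0+3·2=6≤28, objective 8.
(m,n)=(1,1): 5·1+5·1=10≤14, 5·1+3·1=8≤28, objective 7.
Maximum is 8 at (m,n)=(0,2).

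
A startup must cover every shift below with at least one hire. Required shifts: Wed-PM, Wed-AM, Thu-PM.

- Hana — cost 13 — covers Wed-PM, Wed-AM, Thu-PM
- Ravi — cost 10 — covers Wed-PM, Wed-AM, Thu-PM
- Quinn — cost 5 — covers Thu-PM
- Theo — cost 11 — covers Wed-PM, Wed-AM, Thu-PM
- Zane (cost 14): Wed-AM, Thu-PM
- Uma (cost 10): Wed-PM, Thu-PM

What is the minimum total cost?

This is an integer covering problem.
Ravi alone covers Wed-PM, Wed-AM, Thu-PM — every shift.
Total cost: 10.
No cover costs less than 10.

10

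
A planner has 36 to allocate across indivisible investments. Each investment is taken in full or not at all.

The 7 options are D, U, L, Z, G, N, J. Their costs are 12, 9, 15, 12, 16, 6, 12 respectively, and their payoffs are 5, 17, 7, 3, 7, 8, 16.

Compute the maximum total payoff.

41

Take U, N, and J: cost 9 + 6 + 12 = 27 ≤ 36, payoff 17 + 8 + 16 = 41.
No other feasible combination does better.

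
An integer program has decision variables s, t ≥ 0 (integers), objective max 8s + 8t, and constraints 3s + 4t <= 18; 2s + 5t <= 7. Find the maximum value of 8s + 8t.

(s,t)=(3,0) is feasible, giving 24.
(s,t)=(2,0) is feasible, giving 16.
No feasible integer point exceeds 24.

24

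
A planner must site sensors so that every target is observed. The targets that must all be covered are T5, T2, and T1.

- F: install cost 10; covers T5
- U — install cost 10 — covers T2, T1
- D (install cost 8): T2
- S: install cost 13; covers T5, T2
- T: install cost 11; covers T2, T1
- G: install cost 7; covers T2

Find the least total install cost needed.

20

This is an integer covering problem.
Choose F and U: together they cover T5, T2, T1 — every target.
Total install cost: 10 + 10 = 20.
No cover costs less than 20.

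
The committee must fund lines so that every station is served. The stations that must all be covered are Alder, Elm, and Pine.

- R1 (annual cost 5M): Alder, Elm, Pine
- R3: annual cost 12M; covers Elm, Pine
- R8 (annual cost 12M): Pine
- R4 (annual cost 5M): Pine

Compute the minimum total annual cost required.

5

R1 alone covers Alder, Elm, Pine — every station.
Total annual cost: 5.
No cover costs less than 5.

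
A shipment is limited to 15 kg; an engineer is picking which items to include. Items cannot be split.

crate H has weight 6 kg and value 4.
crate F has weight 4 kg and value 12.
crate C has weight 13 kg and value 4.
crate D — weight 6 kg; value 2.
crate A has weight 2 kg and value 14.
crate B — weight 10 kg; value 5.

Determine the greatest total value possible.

crate F + crate D + crate A: weight 4 + 6 + 2 = 12 ≤ 15, value 12 + 2 + 14 = 28.
crate H + crate F + crate A: weight 6 + 4 + 2 = 12 ≤ 15, value 4 + 12 + 14 = 30.
Best is crate H, crate F, and crate A with total value 30.

30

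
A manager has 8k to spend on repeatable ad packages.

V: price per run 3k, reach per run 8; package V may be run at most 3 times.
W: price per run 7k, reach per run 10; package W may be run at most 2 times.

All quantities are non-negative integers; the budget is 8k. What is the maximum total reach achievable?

2×V: price 6 ≤ 8, reach 2·8 = 16.
1×W: price 7 ≤ 8, reach 1·10 = 10.
Best is 16.

16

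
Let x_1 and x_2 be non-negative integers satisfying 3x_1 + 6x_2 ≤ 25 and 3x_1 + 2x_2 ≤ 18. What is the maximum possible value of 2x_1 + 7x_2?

The continuous relaxation peaks at (0, 4.17) with value 29.17; rounding to a feasible lattice point costs some objective.
(x_1,x_2)=(0,4): 3·0+6·4=24≤25, 3·0+2·4=8≤18, objective 28.
(x_1,x_2)=(1,3): 3·1+6·3=21≤25, 3·1+2·3=9≤18, objective 23.
(x_1,x_2)=(0,3): 3·0+6·3=18≤25, 3·0+2·3=6≤18, objective 21.
Maximum is 28 at (x_1,x_2)=(0,4).

28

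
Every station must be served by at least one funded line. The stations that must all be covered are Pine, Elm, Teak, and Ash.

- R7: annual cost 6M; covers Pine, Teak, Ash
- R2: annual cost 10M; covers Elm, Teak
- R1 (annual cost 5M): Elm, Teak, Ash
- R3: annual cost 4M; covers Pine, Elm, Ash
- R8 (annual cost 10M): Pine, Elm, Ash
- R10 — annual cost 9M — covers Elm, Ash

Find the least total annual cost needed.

Choose R1 and R3: together they cover Pine, Elm, Teak, Ash — every station.
Total annual cost: 5 + 4 = 9.

9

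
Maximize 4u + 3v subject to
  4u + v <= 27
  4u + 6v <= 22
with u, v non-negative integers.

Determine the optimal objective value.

20

(u,v)=(5,0): 4·5+1·0=20≤27, 4·5+6·0=20≤22, objective 20.
(u,v)=(4,1): 4·4+1·1=17≤27, 4·4+6·1=22≤22, objective 19.
(u,v)=(4,0): 4·4+1·0=16≤27, 4·4+6·0=16≤22, objective 16.
No feasible integer point exceeds 20.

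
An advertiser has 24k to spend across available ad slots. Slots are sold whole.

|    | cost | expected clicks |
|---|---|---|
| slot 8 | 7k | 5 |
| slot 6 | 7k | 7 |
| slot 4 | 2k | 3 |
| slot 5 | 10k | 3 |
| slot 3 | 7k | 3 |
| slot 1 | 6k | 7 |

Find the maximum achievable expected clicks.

Allowing fractional choices, the relaxed optimum would be about 22.9, but ad slots are indivisible.
slot 6 + slot 4 + slot 3 + slot 1: cost 7 + 2 + 7 + 6 = 22 ≤ 24, expected clicks 7 + 3 + 3 + 7 = 20.
slot 8 + slot 6 + slot 4 + slot 1: cost 7 + 7 + 2 + 6 = 22 ≤ 24, expected clicks 5 + 7 + 3 + 7 = 22.
slot 8 + slot 6 + slot 1: cost 7 + 7 + 6 = 20 ≤ 24, expected clicks 5 + 7 + 7 = 19.
Best is slot 8, slot 6, slot 4, and slot 1 with total expected clicks 22.

22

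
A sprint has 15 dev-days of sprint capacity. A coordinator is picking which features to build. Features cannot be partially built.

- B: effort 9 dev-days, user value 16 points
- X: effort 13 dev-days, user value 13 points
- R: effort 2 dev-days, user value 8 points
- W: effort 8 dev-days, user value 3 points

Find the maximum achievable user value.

X + R: effort 13 + 2 = 15 ≤ 15, user value 13 + 8 = 21.
B + R: effort 9 + 2 = 11 ≤ 15, user value 16 + 8 = 24.
B: effort 9 ≤ 15, user value 16.
Best is B and R with total user value 24.

24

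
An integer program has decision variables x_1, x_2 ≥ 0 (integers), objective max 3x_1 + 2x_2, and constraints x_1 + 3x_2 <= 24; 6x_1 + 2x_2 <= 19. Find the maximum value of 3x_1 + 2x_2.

The continuous relaxation peaks at (0.562, 7.81) with value 17.31; rounding to a feasible lattice point costs some objective.
(x_1,x_2)=(0,8) is feasible, giving 16.
(x_1,x_2)=(1,6) is feasible, giving 15.
(x_1,x_2)=(0,7) is feasible, giving 14.
(x_1,x_2)=(0,6) is feasible, giving 12.
No feasible integer point exceeds 16.

16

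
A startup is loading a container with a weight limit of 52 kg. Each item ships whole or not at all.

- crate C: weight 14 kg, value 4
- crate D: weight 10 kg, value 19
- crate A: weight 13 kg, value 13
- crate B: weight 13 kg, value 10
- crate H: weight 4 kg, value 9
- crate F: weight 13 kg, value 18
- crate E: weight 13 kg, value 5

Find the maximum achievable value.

Allowing fractional choices, the relaxed optimum would be about 68.2, but items are indivisible.
crate D + crate A + crate H + crate F: weight 10 + 13 + 4 + 13 = 40 ≤ 52, value 19 + 13 + 9 + 18 = 59.
crate D + crate A + crate B + crate F: weight 10 + 13 + 13 + 13 = 49 ≤ 52, value 19 + 13 + 10 + 18 = 60.
crate D + crate B + crate H + crate F: weight 10 + 13 + 4 + 13 = 40 ≤ 52, value 19 + 10 + 9 + 18 = 56.
Best is crate D, crate A, crate B, and crate F with total value 60.

60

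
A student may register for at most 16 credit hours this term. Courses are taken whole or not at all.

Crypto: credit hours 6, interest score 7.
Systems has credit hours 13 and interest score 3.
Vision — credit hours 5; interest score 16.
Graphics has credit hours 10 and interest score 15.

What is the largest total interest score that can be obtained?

31

Allowing fractional choices, the relaxed optimum would be about 32.2, but courses are indivisible.
Crypto + Vision: credit hours 6 + 5 = 11 ≤ 16, interest score 7 + 16 = 23.
Vision + Graphics: credit hours 5 + 10 = 15 ≤ 16, interest score 16 + 15 = 31.
Best is Vision and Graphics with total interest score 31.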